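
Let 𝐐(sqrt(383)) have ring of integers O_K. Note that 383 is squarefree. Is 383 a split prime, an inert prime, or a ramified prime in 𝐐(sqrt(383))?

383 mod 4 = 3, hence disc K = 4·383 = 1532 and O_K = ℤ[√383].
Ramification test: 383 | 1532. The prime 383 ramifies in K.

p ramifies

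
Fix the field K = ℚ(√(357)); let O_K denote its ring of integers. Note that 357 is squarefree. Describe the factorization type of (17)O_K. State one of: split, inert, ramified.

ramified

357 mod 4 = 1, hence disc K = 357 and O_K = ℤ[(1+√357)/2].
17 divides disc(K) = 357, so 17 ramifies.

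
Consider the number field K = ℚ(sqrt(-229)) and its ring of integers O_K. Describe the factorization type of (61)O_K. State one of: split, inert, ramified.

split — (61) = 𝔭₁𝔭₂ with 𝔭₁ ≠ 𝔭₂

-229 mod 4 = 3, hence disc K = 4·(-229) = -916 and O_K = ℤ[√-229].
disc(K) = -916 is not divisible by 61; 61 is unramified.
Legendre symbol by Euler's criterion: (-229/61) ≡ (-229)^30 ≡ 1 (mod 61), i.e. (-229/61) = 1.
Legendre symbol 1 ⇒ 61 is split.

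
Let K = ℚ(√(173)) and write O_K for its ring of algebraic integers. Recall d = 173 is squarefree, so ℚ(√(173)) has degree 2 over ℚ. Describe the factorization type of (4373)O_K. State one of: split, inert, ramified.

4373 remains inert

Since 173 ≡ 1 mod 4, the ring of integers is ℤ[(1+√173)/2] with discriminant 173.
Since gcd(4373, 173) = 1 the prime 4373 does not ramify.
Compute (173/4373) via Euler: 173^((4373-1)/2) mod 4373 = 4372, so (173/4373) = -1.
Legendre symbol -1 ⇒ 4373 is inert.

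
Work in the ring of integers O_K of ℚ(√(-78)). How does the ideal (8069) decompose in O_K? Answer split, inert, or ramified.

Since -78 ≢ 1 mod 4, the ring of integers is ℤ[√-78] with discriminant 4·(-78) = -312.
8069 ∤ -312, so 8069 is unramified.
Euler's criterion: (-78)^4034 mod 8069 = 1. Thus (-78|8069) = 1.
Legendre symbol 1 ⇒ 8069 is split.

split — (8069) = 𝔭₁𝔭₂ with 𝔭₁ ≠ 𝔭₂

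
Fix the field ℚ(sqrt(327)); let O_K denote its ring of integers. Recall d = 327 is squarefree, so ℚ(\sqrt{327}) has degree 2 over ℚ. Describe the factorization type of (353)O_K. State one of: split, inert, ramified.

Since 327 ≢ 1 mod 4, the ring of integers is ℤ[√327] with discriminant 4·327 = 1308.
Since gcd(353, 1308) = 1 the prime 353 does not ramify.
Euler's criterion: 327^176 mod 353 = 352. Thus (327|353) = -1.
Legendre symbol -1 ⇒ 353 is inert.

inert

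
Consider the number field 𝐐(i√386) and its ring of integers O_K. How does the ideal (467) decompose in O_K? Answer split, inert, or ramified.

467 splits in O_K

Since -386 ≢ 1 mod 4, the ring of integers is ℤ[√-386] with discriminant 4·(-386) = -1544.
disc(K) = -1544 is not divisible by 467; 467 is unramified.
Legendre symbol by Euler's criterion: (-386/467) ≡ (-386)^233 ≡ 1 (mod 467), i.e. (-386/467) = 1.
Legendre symbol 1 ⇒ 467 is split.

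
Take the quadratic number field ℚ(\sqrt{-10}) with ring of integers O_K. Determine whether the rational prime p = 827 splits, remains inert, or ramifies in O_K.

inert — (827) stays prime in O_K

d = -10 ≡ 2 (mod 4), so O_K = ℤ[√-10] and disc(K) = 4d = -40.
disc(K) = -40 is not divisible by 827; 827 is unramified.
Euler's criterion: (-10)^413 mod 827 = 826. Thus (-10|827) = -1.
Legendre symbol -1 ⇒ 827 is inert.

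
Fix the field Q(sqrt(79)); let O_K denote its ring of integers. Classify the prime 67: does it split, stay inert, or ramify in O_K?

inert

d = 79 ≡ 3 (mod 4), so O_K = ℤ[√79] and disc(K) = 4d = 316.
disc(K) = 316 is not divisible by 67; 67 is unramified.
(79/67) = 12^33 mod 67 = 66, giving Legendre symbol -1.
(79/67) = -1, so 67 is inert.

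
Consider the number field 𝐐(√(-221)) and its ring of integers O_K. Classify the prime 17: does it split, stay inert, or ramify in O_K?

Since -221 ≢ 1 mod 4, the ring of integers is ℤ[√-221] with discriminant 4·(-221) = -884.
disc(K) = -884 = 17·(-52), so p = 17 is ramified.

ramifies in O_K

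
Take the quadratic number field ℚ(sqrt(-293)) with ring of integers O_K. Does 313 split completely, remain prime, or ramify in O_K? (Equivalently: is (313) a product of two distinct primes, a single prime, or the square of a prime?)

p is inert

-293 mod 4 = 3, hence disc K = 4·(-293) = -1172 and O_K = ℤ[√-293].
disc(K) = -1172 is not divisible by 313; 313 is unramified.
Euler's criterion: (-293)^156 mod 313 = 312. Thus (-293|313) = -1.
d is a non-residue mod p, hence 313 remains inert in O_K.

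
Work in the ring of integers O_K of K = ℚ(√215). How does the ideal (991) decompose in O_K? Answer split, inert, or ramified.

d = 215 ≡ 3 (mod 4), so O_K = ℤ[√215] and disc(K) = 4d = 860.
disc(K) = 860 is not divisible by 991; 991 is unramified.
Euler's criterion: 215^495 mod 991 = 1. Thus (215|991) = 1.
(215/991) = 1, so 991 splits.

991 splits in O_K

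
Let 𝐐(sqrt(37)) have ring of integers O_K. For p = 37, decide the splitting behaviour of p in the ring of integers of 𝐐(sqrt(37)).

37 mod 4 = 1, hence disc K = 37 and O_K = ℤ[(1+√37)/2].
disc(K) = 37 = 37·1, so p = 37 is ramified.

p ramifies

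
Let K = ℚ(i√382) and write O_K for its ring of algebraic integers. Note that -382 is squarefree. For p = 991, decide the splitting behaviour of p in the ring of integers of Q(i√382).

-382 mod 4 = 2, hence disc K = 4·(-382) = -1528 and O_K = ℤ[√-382].
Since gcd(991, -1528) = 1 the prime 991 does not ramify.
Compute (-382/991) via Euler: 609^((991-1)/2) mod 991 = 1, so (-382/991) = 1.
Legendre symbol 1 ⇒ 991 is split.

split — (991) = 𝔭₁𝔭₂ with 𝔭₁ ≠ 𝔭₂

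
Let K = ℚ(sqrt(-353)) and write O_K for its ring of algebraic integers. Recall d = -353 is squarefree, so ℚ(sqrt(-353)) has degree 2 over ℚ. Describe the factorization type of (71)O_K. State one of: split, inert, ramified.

d = -353 ≡ 3 (mod 4), so O_K = ℤ[√-353] and disc(K) = 4d = -1412.
disc(K) = -1412 is not divisible by 71; 71 is unramified.
Euler's criterion: (-353)^35 mod 71 = 1. Thus (-353|71) = 1.
Legendre symbol 1 ⇒ 71 is split.

splits completely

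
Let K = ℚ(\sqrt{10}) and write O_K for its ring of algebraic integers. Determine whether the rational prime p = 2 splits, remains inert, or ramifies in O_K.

ramified

Since 10 ≢ 1 mod 4, the ring of integers is ℤ[√10] with discriminant 4·10 = 40.
disc(K) = 40 = 2·20, so p = 2 is ramified.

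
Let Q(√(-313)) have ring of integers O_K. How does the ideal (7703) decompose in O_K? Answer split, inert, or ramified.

split — (7703) = 𝔭₁𝔭₂ with 𝔭₁ ≠ 𝔭₂

-313 mod 4 = 3, hence disc K = 4·(-313) = -1252 and O_K = ℤ[√-313].
7703 ∤ -1252, so 7703 is unramified.
Legendre symbol by Euler's criterion: (-313/7703) ≡ (-313)^3851 ≡ 1 (mod 7703), i.e. (-313/7703) = 1.
Legendre symbol 1 ⇒ 7703 is split.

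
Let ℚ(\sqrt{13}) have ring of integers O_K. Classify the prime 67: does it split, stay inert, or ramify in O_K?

remains prime (inert)

13 mod 4 = 1, hence disc K = 13 and O_K = ℤ[(1+√13)/2].
Since gcd(67, 13) = 1 the prime 67 does not ramify.
Euler's criterion: 13^33 mod 67 = 66. Thus (13|67) = -1.
(13/67) = -1, so 67 is inert.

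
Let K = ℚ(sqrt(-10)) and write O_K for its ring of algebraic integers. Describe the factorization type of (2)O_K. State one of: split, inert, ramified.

-10 mod 4 = 2, hence disc K = 4·(-10) = -40 and O_K = ℤ[√-10].
Ramification test: 2 | -40. The prime 2 ramifies in K.

ramified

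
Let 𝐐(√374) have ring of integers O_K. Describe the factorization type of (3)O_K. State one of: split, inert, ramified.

Since 374 ≢ 1 mod 4, the ring of integers is ℤ[√374] with discriminant 4·374 = 1496.
disc(K) = 1496 is not divisible by 3; 3 is unramified.
(374/3) = 2^1 mod 3 = 2, giving Legendre symbol -1.
d is a non-residue mod p, hence 3 remains inert in O_K.

remains prime (inert)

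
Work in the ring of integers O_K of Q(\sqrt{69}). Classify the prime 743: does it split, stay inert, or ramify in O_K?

d = 69 ≡ 1 (mod 4), so O_K = ℤ[(1+√69)/2] and disc(K) = d = 69.
disc(K) = 69 is not divisible by 743; 743 is unramified.
(69/743) = 69^371 mod 743 = 1, giving Legendre symbol 1.
Legendre symbol 1 ⇒ 743 is split.

split — (743) = 𝔭₁𝔭₂ with 𝔭₁ ≠ 𝔭₂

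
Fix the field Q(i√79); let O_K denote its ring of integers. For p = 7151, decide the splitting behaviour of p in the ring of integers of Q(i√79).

-79 mod 4 = 1, hence disc K = -79 and O_K = ℤ[(1+√-79)/2].
disc(K) = -79 is not divisible by 7151; 7151 is unramified.
(-79/7151) = 7072^3575 mod 7151 = 7150, giving Legendre symbol -1.
(-79/7151) = -1, so 7151 is inert.

inert — (7151) stays prime in O_K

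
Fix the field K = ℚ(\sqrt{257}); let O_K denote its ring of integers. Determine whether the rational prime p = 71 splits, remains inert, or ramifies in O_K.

Since 257 ≡ 1 mod 4, the ring of integers is ℤ[(1+√257)/2] with discriminant 257.
71 ∤ 257, so 71 is unramified.
(257/71) = 44^35 mod 71 = 70, giving Legendre symbol -1.
d is a non-residue mod p, hence 71 remains inert in O_K.

p is inert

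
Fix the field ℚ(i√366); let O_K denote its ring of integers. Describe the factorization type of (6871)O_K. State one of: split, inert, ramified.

splits completely

-366 mod 4 = 2, hence disc K = 4·(-366) = -1464 and O_K = ℤ[√-366].
disc(K) = -1464 is not divisible by 6871; 6871 is unramified.
Compute (-366/6871) via Euler: 6505^((6871-1)/2) mod 6871 = 1, so (-366/6871) = 1.
(-366/6871) = 1, so 6871 splits.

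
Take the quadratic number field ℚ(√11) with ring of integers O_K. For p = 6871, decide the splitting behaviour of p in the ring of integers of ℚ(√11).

11 mod 4 = 3, hence disc K = 4·11 = 44 and O_K = ℤ[√11].
Since gcd(6871, 44) = 1 the prime 6871 does not ramify.
Euler's criterion: 11^3435 mod 6871 = 1. Thus (11|6871) = 1.
(11/6871) = 1, so 6871 splits.

split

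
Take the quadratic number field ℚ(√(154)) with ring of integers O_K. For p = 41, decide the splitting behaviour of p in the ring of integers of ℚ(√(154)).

Since 154 ≢ 1 mod 4, the ring of integers is ℤ[√154] with discriminant 4·154 = 616.
41 ∤ 616, so 41 is unramified.
(154/41) = 31^20 mod 41 = 1, giving Legendre symbol 1.
Legendre symbol 1 ⇒ 41 is split.

split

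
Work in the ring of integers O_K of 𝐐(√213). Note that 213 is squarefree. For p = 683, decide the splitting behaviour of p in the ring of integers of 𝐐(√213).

splits completely

d = 213 ≡ 1 (mod 4), so O_K = ℤ[(1+√213)/2] and disc(K) = d = 213.
disc(K) = 213 is not divisible by 683; 683 is unramified.
(213/683) = 213^341 mod 683 = 1, giving Legendre symbol 1.
d is a quadratic residue mod p, hence 683 splits in O_K.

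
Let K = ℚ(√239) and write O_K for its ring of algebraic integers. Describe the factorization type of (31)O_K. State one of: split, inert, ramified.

remains prime (inert)

d = 239 ≡ 3 (mod 4), so O_K = ℤ[√239] and disc(K) = 4d = 956.
disc(K) = 956 is not divisible by 31; 31 is unramified.
Euler's criterion: 239^15 mod 31 = 30. Thus (239|31) = -1.
Legendre symbol -1 ⇒ 31 is inert.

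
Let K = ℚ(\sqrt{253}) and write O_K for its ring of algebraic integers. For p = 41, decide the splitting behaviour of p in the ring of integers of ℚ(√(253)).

p is inert

253 mod 4 = 1, hence disc K = 253 and O_K = ℤ[(1+√253)/2].
disc(K) = 253 is not divisible by 41; 41 is unramified.
(253/41) = 7^20 mod 41 = 40, giving Legendre symbol -1.
(253/41) = -1, so 41 is inert.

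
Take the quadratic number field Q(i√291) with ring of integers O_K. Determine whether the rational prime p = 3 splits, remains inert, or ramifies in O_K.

ramified — (3) = 𝔭²

d = -291 ≡ 1 (mod 4), so O_K = ℤ[(1+√-291)/2] and disc(K) = d = -291.
3 divides disc(K) = -291, so 3 ramifies.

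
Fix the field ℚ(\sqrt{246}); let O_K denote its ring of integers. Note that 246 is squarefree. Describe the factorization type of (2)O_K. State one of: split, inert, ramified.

246 mod 4 = 2, hence disc K = 4·246 = 984 and O_K = ℤ[√246].
2 divides disc(K) = 984, so 2 ramifies.

p ramifies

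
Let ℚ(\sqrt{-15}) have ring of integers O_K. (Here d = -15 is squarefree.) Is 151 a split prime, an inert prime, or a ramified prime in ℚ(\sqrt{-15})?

Since -15 ≡ 1 mod 4, the ring of integers is ℤ[(1+√-15)/2] with discriminant -15.
151 ∤ -15, so 151 is unramified.
Compute (-15/151) via Euler: 136^((151-1)/2) mod 151 = 1, so (-15/151) = 1.
Legendre symbol 1 ⇒ 151 is split.

151 splits in O_K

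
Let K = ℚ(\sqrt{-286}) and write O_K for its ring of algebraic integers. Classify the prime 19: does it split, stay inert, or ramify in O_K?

p is inert

-286 mod 4 = 2, hence disc K = 4·(-286) = -1144 and O_K = ℤ[√-286].
19 ∤ -1144, so 19 is unramified.
(-286/19) = 18^9 mod 19 = 18, giving Legendre symbol -1.
Legendre symbol -1 ⇒ 19 is inert.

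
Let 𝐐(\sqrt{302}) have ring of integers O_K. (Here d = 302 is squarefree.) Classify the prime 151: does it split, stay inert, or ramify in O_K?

d = 302 ≡ 2 (mod 4), so O_K = ℤ[√302] and disc(K) = 4d = 1208.
151 divides disc(K) = 1208, so 151 ramifies.

ramified — (151) = 𝔭²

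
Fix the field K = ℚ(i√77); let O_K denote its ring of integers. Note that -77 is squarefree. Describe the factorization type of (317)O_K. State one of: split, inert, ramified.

splits completely

d = -77 ≡ 3 (mod 4), so O_K = ℤ[√-77] and disc(K) = 4d = -308.
317 ∤ -308, so 317 is unramified.
Legendre symbol by Euler's criterion: (-77/317) ≡ (-77)^158 ≡ 1 (mod 317), i.e. (-77/317) = 1.
d is a quadratic residue mod p, hence 317 splits in O_K.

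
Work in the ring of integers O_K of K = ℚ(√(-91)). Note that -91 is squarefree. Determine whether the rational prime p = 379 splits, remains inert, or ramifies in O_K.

-91 mod 4 = 1, hence disc K = -91 and O_K = ℤ[(1+√-91)/2].
379 ∤ -91, so 379 is unramified.
Euler's criterion: (-91)^189 mod 379 = 378. Thus (-91|379) = -1.
Legendre symbol -1 ⇒ 379 is inert.

remains prime (inert)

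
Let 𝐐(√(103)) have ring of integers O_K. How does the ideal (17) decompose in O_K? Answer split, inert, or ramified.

Since 103 ≢ 1 mod 4, the ring of integers is ℤ[√103] with discriminant 4·103 = 412.
Since gcd(17, 412) = 1 the prime 17 does not ramify.
Euler's criterion: 103^8 mod 17 = 1. Thus (103|17) = 1.
(103/17) = 1, so 17 splits.

splits completely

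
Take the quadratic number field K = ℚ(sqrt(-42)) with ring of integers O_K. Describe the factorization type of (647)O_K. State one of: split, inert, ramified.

d = -42 ≡ 2 (mod 4), so O_K = ℤ[√-42] and disc(K) = 4d = -168.
647 ∤ -168, so 647 is unramified.
Compute (-42/647) via Euler: 605^((647-1)/2) mod 647 = 646, so (-42/647) = -1.
d is a non-residue mod p, hence 647 remains inert in O_K.

inert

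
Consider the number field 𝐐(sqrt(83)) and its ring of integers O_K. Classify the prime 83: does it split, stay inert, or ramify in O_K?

Since 83 ≢ 1 mod 4, the ring of integers is ℤ[√83] with discriminant 4·83 = 332.
83 divides disc(K) = 332, so 83 ramifies.

p ramifies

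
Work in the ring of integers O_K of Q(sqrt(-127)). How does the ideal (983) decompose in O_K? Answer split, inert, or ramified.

d = -127 ≡ 1 (mod 4), so O_K = ℤ[(1+√-127)/2] and disc(K) = d = -127.
983 ∤ -127, so 983 is unramified.
(-127/983) = 856^491 mod 983 = 1, giving Legendre symbol 1.
Legendre symbol 1 ⇒ 983 is split.

983 splits in O_K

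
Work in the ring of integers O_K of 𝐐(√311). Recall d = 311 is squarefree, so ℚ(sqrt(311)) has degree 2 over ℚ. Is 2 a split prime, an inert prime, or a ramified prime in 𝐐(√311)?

d = 311 ≡ 3 (mod 4), so O_K = ℤ[√311] and disc(K) = 4d = 1244.
Ramification test: 2 | 1244. The prime 2 ramifies in K.

ramified — (2) = 𝔭²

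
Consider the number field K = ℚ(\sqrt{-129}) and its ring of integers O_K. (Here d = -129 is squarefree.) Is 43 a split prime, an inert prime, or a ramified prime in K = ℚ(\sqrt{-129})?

ramified

Since -129 ≢ 1 mod 4, the ring of integers is ℤ[√-129] with discriminant 4·(-129) = -516.
disc(K) = -516 = 43·(-12), so p = 43 is ramified.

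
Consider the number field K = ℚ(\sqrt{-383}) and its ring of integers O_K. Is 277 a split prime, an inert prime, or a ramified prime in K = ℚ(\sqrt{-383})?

-383 mod 4 = 1, hence disc K = -383 and O_K = ℤ[(1+√-383)/2].
Since gcd(277, -383) = 1 the prime 277 does not ramify.
Legendre symbol by Euler's criterion: (-383/277) ≡ (-383)^138 ≡ 1 (mod 277), i.e. (-383/277) = 1.
Legendre symbol 1 ⇒ 277 is split.

277 splits in O_K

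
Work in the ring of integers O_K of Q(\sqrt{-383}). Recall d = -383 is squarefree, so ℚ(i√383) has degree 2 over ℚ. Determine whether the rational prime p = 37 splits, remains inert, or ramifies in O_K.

d = -383 ≡ 1 (mod 4), so O_K = ℤ[(1+√-383)/2] and disc(K) = d = -383.
Since gcd(37, -383) = 1 the prime 37 does not ramify.
Euler's criterion: (-383)^18 mod 37 = 36. Thus (-383|37) = -1.
d is a non-residue mod p, hence 37 remains inert in O_K.

37 remains inert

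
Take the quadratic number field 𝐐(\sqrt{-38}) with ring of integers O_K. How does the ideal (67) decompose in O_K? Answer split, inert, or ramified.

split

-38 mod 4 = 2, hence disc K = 4·(-38) = -152 and O_K = ℤ[√-38].
67 ∤ -152, so 67 is unramified.
Euler's criterion: (-38)^33 mod 67 = 1. Thus (-38|67) = 1.
(-38/67) = 1, so 67 splits.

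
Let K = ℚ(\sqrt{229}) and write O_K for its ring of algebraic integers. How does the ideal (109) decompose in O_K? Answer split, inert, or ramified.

229 mod 4 = 1, hence disc K = 229 and O_K = ℤ[(1+√229)/2].
109 ∤ 229, so 109 is unramified.
Compute (229/109) via Euler: 11^((109-1)/2) mod 109 = 108, so (229/109) = -1.
d is a non-residue mod p, hence 109 remains inert in O_K.

remains prime (inert)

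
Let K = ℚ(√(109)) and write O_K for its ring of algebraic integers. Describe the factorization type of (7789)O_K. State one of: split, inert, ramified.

7789 remains inert

Since 109 ≡ 1 mod 4, the ring of integers is ℤ[(1+√109)/2] with discriminant 109.
disc(K) = 109 is not divisible by 7789; 7789 is unramified.
(109/7789) = 109^3894 mod 7789 = 7788, giving Legendre symbol -1.
Legendre symbol -1 ⇒ 7789 is inert.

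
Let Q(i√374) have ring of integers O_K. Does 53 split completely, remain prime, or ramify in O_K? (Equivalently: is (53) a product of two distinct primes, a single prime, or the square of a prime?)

53 remains inert

-374 mod 4 = 2, hence disc K = 4·(-374) = -1496 and O_K = ℤ[√-374].
Since gcd(53, -1496) = 1 the prime 53 does not ramify.
(-374/53) = 50^26 mod 53 = 52, giving Legendre symbol -1.
Legendre symbol -1 ⇒ 53 is inert.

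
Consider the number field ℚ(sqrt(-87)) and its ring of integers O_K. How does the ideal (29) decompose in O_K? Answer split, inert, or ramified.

ramified

Since -87 ≡ 1 mod 4, the ring of integers is ℤ[(1+√-87)/2] with discriminant -87.
disc(K) = -87 = 29·(-3), so p = 29 is ramified.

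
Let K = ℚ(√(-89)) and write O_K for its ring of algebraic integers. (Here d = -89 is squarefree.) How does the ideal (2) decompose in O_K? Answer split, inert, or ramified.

ramified

Since -89 ≢ 1 mod 4, the ring of integers is ℤ[√-89] with discriminant 4·(-89) = -356.
Ramification test: 2 | -356. The prime 2 ramifies in K.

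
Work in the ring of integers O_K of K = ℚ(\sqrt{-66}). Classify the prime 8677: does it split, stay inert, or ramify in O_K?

d = -66 ≡ 2 (mod 4), so O_K = ℤ[√-66] and disc(K) = 4d = -264.
Since gcd(8677, -264) = 1 the prime 8677 does not ramify.
Compute (-66/8677) via Euler: 8611^((8677-1)/2) mod 8677 = 8676, so (-66/8677) = -1.
(-66/8677) = -1, so 8677 is inert.

inert — (8677) stays prime in O_K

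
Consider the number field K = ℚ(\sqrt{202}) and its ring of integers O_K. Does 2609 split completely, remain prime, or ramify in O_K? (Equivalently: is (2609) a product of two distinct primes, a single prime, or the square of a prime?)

202 mod 4 = 2, hence disc K = 4·202 = 808 and O_K = ℤ[√202].
2609 ∤ 808, so 2609 is unramified.
Legendre symbol by Euler's criterion: (202/2609) ≡ 202^1304 ≡ 1 (mod 2609), i.e. (202/2609) = 1.
d is a quadratic residue mod p, hence 2609 splits in O_K.

splits completely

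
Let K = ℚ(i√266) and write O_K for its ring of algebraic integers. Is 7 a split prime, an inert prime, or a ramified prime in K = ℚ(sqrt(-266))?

Since -266 ≢ 1 mod 4, the ring of integers is ℤ[√-266] with discriminant 4·(-266) = -1064.
Ramification test: 7 | -1064. The prime 7 ramifies in K.

ramifies in O_K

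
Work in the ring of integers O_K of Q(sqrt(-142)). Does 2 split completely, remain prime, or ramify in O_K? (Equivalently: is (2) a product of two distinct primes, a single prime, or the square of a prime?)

-142 mod 4 = 2, hence disc K = 4·(-142) = -568 and O_K = ℤ[√-142].
Ramification test: 2 | -568. The prime 2 ramifies in K.

ramified — (2) = 𝔭²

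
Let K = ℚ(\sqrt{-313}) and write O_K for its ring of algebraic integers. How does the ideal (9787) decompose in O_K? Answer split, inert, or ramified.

9787 splits in O_K

-313 mod 4 = 3, hence disc K = 4·(-313) = -1252 and O_K = ℤ[√-313].
9787 ∤ -1252, so 9787 is unramified.
Euler's criterion: (-313)^4893 mod 9787 = 1. Thus (-313|9787) = 1.
d is a quadratic residue mod p, hence 9787 splits in O_K.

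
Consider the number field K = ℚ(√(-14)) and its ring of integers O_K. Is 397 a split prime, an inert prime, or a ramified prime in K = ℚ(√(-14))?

split

-14 mod 4 = 2, hence disc K = 4·(-14) = -56 and O_K = ℤ[√-14].
397 ∤ -56, so 397 is unramified.
Euler's criterion: (-14)^198 mod 397 = 1. Thus (-14|397) = 1.
d is a quadratic residue mod p, hence 397 splits in O_K.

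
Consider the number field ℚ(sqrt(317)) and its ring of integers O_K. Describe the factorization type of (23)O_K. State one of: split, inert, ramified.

Since 317 ≡ 1 mod 4, the ring of integers is ℤ[(1+√317)/2] with discriminant 317.
disc(K) = 317 is not divisible by 23; 23 is unramified.
Legendre symbol by Euler's criterion: (317/23) ≡ 317^11 ≡ 1 (mod 23), i.e. (317/23) = 1.
(317/23) = 1, so 23 splits.

23 splits in O_K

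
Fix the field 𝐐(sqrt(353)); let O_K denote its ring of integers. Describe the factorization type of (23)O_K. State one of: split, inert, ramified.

23 splits in O_K

Since 353 ≡ 1 mod 4, the ring of integers is ℤ[(1+√353)/2] with discriminant 353.
disc(K) = 353 is not divisible by 23; 23 is unramified.
Euler's criterion: 353^11 mod 23 = 1. Thus (353|23) = 1.
(353/23) = 1, so 23 splits.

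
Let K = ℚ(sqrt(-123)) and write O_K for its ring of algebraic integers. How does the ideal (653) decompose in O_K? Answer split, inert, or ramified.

splits completely

-123 mod 4 = 1, hence disc K = -123 and O_K = ℤ[(1+√-123)/2].
653 ∤ -123, so 653 is unramified.
Compute (-123/653) via Euler: 530^((653-1)/2) mod 653 = 1, so (-123/653) = 1.
(-123/653) = 1, so 653 splits.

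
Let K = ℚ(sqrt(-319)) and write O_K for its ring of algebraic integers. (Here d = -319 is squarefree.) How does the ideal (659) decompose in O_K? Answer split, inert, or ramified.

Since -319 ≡ 1 mod 4, the ring of integers is ℤ[(1+√-319)/2] with discriminant -319.
Since gcd(659, -319) = 1 the prime 659 does not ramify.
Compute (-319/659) via Euler: 340^((659-1)/2) mod 659 = 1, so (-319/659) = 1.
(-319/659) = 1, so 659 splits.

659 splits in O_K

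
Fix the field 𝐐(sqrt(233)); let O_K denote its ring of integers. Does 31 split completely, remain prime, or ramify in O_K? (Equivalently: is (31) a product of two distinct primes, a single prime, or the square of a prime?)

p splits

233 mod 4 = 1, hence disc K = 233 and O_K = ℤ[(1+√233)/2].
31 ∤ 233, so 31 is unramified.
(233/31) = 16^15 mod 31 = 1, giving Legendre symbol 1.
d is a quadratic residue mod p, hence 31 splits in O_K.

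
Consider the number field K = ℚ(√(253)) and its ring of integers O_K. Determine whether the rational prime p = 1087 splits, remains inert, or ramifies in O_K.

253 mod 4 = 1, hence disc K = 253 and O_K = ℤ[(1+√253)/2].
Since gcd(1087, 253) = 1 the prime 1087 does not ramify.
Euler's criterion: 253^543 mod 1087 = 1. Thus (253|1087) = 1.
Legendre symbol 1 ⇒ 1087 is split.

split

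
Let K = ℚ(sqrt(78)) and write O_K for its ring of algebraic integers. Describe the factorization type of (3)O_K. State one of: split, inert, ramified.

p ramifies

Since 78 ≢ 1 mod 4, the ring of integers is ℤ[√78] with discriminant 4·78 = 312.
3 divides disc(K) = 312, so 3 ramifies.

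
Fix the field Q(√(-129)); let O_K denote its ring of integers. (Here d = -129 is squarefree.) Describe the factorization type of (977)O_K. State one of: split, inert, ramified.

Since -129 ≢ 1 mod 4, the ring of integers is ℤ[√-129] with discriminant 4·(-129) = -516.
disc(K) = -516 is not divisible by 977; 977 is unramified.
Euler's criterion: (-129)^488 mod 977 = 976. Thus (-129|977) = -1.
d is a non-residue mod p, hence 977 remains inert in O_K.

inert — (977) stays prime in O_K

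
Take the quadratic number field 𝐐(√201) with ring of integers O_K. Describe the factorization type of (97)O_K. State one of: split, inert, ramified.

Since 201 ≡ 1 mod 4, the ring of integers is ℤ[(1+√201)/2] with discriminant 201.
Since gcd(97, 201) = 1 the prime 97 does not ramify.
(201/97) = 7^48 mod 97 = 96, giving Legendre symbol -1.
Legendre symbol -1 ⇒ 97 is inert.

remains prime (inert)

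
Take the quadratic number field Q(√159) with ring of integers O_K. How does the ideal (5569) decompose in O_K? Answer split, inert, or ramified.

159 mod 4 = 3, hence disc K = 4·159 = 636 and O_K = ℤ[√159].
disc(K) = 636 is not divisible by 5569; 5569 is unramified.
Compute (159/5569) via Euler: 159^((5569-1)/2) mod 5569 = 1, so (159/5569) = 1.
(159/5569) = 1, so 5569 splits.

splits completely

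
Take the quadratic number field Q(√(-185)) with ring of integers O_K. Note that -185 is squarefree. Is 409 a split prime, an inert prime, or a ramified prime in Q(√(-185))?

409 remains inert

Since -185 ≢ 1 mod 4, the ring of integers is ℤ[√-185] with discriminant 4·(-185) = -740.
409 ∤ -740, so 409 is unramified.
Legendre symbol by Euler's criterion: (-185/409) ≡ (-185)^204 ≡ 408 (mod 409), i.e. (-185/409) = -1.
(-185/409) = -1, so 409 is inert.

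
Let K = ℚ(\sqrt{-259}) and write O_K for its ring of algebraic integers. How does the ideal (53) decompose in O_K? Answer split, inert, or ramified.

split — (53) = 𝔭₁𝔭₂ with 𝔭₁ ≠ 𝔭₂

Since -259 ≡ 1 mod 4, the ring of integers is ℤ[(1+√-259)/2] with discriminant -259.
disc(K) = -259 is not divisible by 53; 53 is unramified.
Euler's criterion: (-259)^26 mod 53 = 1. Thus (-259|53) = 1.
Legendre symbol 1 ⇒ 53 is split.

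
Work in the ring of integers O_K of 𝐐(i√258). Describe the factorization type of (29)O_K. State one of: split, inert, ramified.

d = -258 ≡ 2 (mod 4), so O_K = ℤ[√-258] and disc(K) = 4d = -1032.
disc(K) = -1032 is not divisible by 29; 29 is unramified.
Euler's criterion: (-258)^14 mod 29 = 28. Thus (-258|29) = -1.
Legendre symbol -1 ⇒ 29 is inert.

inert — (29) stays prime in O_K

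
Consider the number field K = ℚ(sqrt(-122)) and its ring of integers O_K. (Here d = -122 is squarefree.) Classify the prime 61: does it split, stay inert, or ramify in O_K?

ramified

-122 mod 4 = 2, hence disc K = 4·(-122) = -488 and O_K = ℤ[√-122].
Ramification test: 61 | -488. The prime 61 ramifies in K.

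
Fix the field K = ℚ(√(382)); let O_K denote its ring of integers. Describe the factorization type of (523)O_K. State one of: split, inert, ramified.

382 mod 4 = 2, hence disc K = 4·382 = 1528 and O_K = ℤ[√382].
Since gcd(523, 1528) = 1 the prime 523 does not ramify.
Euler's criterion: 382^261 mod 523 = 522. Thus (382|523) = -1.
d is a non-residue mod p, hence 523 remains inert in O_K.

inert — (523) stays prime in O_K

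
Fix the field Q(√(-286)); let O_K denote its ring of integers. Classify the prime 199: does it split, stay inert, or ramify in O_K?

splits completely

Since -286 ≢ 1 mod 4, the ring of integers is ℤ[√-286] with discriminant 4·(-286) = -1144.
199 ∤ -1144, so 199 is unramified.
Legendre symbol by Euler's criterion: (-286/199) ≡ (-286)^99 ≡ 1 (mod 199), i.e. (-286/199) = 1.
(-286/199) = 1, so 199 splits.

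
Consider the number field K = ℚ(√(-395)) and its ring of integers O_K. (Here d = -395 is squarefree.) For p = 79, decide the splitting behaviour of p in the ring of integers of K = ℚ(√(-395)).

p ramifies

Since -395 ≡ 1 mod 4, the ring of integers is ℤ[(1+√-395)/2] with discriminant -395.
79 divides disc(K) = -395, so 79 ramifies.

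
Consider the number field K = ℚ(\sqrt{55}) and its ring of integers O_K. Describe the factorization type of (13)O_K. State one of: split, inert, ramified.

13 splits in O_K

55 mod 4 = 3, hence disc K = 4·55 = 220 and O_K = ℤ[√55].
13 ∤ 220, so 13 is unramified.
Euler's criterion: 55^6 mod 13 = 1. Thus (55|13) = 1.
d is a quadratic residue mod p, hence 13 splits in O_K.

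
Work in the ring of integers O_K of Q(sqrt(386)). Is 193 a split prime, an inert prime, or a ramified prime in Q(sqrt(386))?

ramified — (193) = 𝔭²

386 mod 4 = 2, hence disc K = 4·386 = 1544 and O_K = ℤ[√386].
193 divides disc(K) = 1544, so 193 ramifies.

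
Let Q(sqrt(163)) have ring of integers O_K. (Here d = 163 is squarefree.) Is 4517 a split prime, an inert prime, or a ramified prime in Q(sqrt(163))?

Since 163 ≢ 1 mod 4, the ring of integers is ℤ[√163] with discriminant 4·163 = 652.
disc(K) = 652 is not divisible by 4517; 4517 is unramified.
Compute (163/4517) via Euler: 163^((4517-1)/2) mod 4517 = 4516, so (163/4517) = -1.
(163/4517) = -1, so 4517 is inert.

inert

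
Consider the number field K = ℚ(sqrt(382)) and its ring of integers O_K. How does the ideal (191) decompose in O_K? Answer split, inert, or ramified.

d = 382 ≡ 2 (mod 4), so O_K = ℤ[√382] and disc(K) = 4d = 1528.
Ramification test: 191 | 1528. The prime 191 ramifies in K.

ramified — (191) = 𝔭²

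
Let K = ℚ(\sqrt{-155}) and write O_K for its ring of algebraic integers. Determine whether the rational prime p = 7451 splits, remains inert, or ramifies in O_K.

inert — (7451) stays prime in O_K

Since -155 ≡ 1 mod 4, the ring of integers is ℤ[(1+√-155)/2] with discriminant -155.
7451 ∤ -155, so 7451 is unramified.
Compute (-155/7451) via Euler: 7296^((7451-1)/2) mod 7451 = 7450, so (-155/7451) = -1.
Legendre symbol -1 ⇒ 7451 is inert.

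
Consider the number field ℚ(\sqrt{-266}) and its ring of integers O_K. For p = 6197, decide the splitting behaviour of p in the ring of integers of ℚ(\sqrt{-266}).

Since -266 ≢ 1 mod 4, the ring of integers is ℤ[√-266] with discriminant 4·(-266) = -1064.
disc(K) = -1064 is not divisible by 6197; 6197 is unramified.
Euler's criterion: (-266)^3098 mod 6197 = 1. Thus (-266|6197) = 1.
d is a quadratic residue mod p, hence 6197 splits in O_K.

6197 splits in O_K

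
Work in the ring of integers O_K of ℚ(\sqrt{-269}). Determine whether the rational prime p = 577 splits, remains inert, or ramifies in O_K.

Since -269 ≢ 1 mod 4, the ring of integers is ℤ[√-269] with discriminant 4·(-269) = -1076.
disc(K) = -1076 is not divisible by 577; 577 is unramified.
Euler's criterion: (-269)^288 mod 577 = 576. Thus (-269|577) = -1.
Legendre symbol -1 ⇒ 577 is inert.

inert — (577) stays prime in O_K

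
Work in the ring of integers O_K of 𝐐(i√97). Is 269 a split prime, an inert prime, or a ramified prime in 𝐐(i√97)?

-97 mod 4 = 3, hence disc K = 4·(-97) = -388 and O_K = ℤ[√-97].
Since gcd(269, -388) = 1 the prime 269 does not ramify.
Euler's criterion: (-97)^134 mod 269 = 1. Thus (-97|269) = 1.
d is a quadratic residue mod p, hence 269 splits in O_K.

split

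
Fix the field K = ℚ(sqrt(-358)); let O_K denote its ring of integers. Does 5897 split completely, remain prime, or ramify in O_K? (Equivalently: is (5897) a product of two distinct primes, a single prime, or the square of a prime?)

Since -358 ≢ 1 mod 4, the ring of integers is ℤ[√-358] with discriminant 4·(-358) = -1432.
Since gcd(5897, -1432) = 1 the prime 5897 does not ramify.
Euler's criterion: (-358)^2948 mod 5897 = 1. Thus (-358|5897) = 1.
Legendre symbol 1 ⇒ 5897 is split.

split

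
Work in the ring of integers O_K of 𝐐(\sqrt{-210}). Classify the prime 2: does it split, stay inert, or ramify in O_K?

p ramifies

Since -210 ≢ 1 mod 4, the ring of integers is ℤ[√-210] with discriminant 4·(-210) = -840.
Ramification test: 2 | -840. The prime 2 ramifies in K.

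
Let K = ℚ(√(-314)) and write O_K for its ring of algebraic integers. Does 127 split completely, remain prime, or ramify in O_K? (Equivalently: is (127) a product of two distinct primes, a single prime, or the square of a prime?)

inert

-314 mod 4 = 2, hence disc K = 4·(-314) = -1256 and O_K = ℤ[√-314].
Since gcd(127, -1256) = 1 the prime 127 does not ramify.
(-314/127) = 67^63 mod 127 = 126, giving Legendre symbol -1.
(-314/127) = -1, so 127 is inert.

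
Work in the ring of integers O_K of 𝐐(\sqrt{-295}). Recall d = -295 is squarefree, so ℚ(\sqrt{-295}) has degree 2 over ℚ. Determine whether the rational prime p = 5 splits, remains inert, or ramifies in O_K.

Since -295 ≡ 1 mod 4, the ring of integers is ℤ[(1+√-295)/2] with discriminant -295.
5 divides disc(K) = -295, so 5 ramifies.

ramified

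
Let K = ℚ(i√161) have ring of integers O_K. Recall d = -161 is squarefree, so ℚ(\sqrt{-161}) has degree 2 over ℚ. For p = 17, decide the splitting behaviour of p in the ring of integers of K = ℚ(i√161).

-161 mod 4 = 3, hence disc K = 4·(-161) = -644 and O_K = ℤ[√-161].
Since gcd(17, -644) = 1 the prime 17 does not ramify.
Legendre symbol by Euler's criterion: (-161/17) ≡ (-161)^8 ≡ 1 (mod 17), i.e. (-161/17) = 1.
(-161/17) = 1, so 17 splits.

splits completely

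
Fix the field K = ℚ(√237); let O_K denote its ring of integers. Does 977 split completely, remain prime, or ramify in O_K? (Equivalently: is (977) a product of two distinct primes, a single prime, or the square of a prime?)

split — (977) = 𝔭₁𝔭₂ with 𝔭₁ ≠ 𝔭₂

d = 237 ≡ 1 (mod 4), so O_K = ℤ[(1+√237)/2] and disc(K) = d = 237.
Since gcd(977, 237) = 1 the prime 977 does not ramify.
Euler's criterion: 237^488 mod 977 = 1. Thus (237|977) = 1.
Legendre symbol 1 ⇒ 977 is split.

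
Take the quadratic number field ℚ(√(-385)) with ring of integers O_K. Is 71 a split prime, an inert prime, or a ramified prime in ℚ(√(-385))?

-385 mod 4 = 3, hence disc K = 4·(-385) = -1540 and O_K = ℤ[√-385].
Since gcd(71, -1540) = 1 the prime 71 does not ramify.
Euler's criterion: (-385)^35 mod 71 = 70. Thus (-385|71) = -1.
Legendre symbol -1 ⇒ 71 is inert.

p is inert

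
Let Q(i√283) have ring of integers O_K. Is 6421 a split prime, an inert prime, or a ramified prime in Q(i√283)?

d = -283 ≡ 1 (mod 4), so O_K = ℤ[(1+√-283)/2] and disc(K) = d = -283.
disc(K) = -283 is not divisible by 6421; 6421 is unramified.
Compute (-283/6421) via Euler: 6138^((6421-1)/2) mod 6421 = 1, so (-283/6421) = 1.
d is a quadratic residue mod p, hence 6421 splits in O_K.

p splits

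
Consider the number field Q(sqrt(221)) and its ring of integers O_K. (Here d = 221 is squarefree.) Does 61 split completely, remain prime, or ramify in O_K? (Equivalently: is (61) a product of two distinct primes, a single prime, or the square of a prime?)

Since 221 ≡ 1 mod 4, the ring of integers is ℤ[(1+√221)/2] with discriminant 221.
Since gcd(61, 221) = 1 the prime 61 does not ramify.
Compute (221/61) via Euler: 38^((61-1)/2) mod 61 = 60, so (221/61) = -1.
d is a non-residue mod p, hence 61 remains inert in O_K.

remains prime (inert)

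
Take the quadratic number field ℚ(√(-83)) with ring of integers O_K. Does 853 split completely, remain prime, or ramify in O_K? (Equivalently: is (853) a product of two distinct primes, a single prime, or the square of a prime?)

splits completely

-83 mod 4 = 1, hence disc K = -83 and O_K = ℤ[(1+√-83)/2].
disc(K) = -83 is not divisible by 853; 853 is unramified.
Compute (-83/853) via Euler: 770^((853-1)/2) mod 853 = 1, so (-83/853) = 1.
(-83/853) = 1, so 853 splits.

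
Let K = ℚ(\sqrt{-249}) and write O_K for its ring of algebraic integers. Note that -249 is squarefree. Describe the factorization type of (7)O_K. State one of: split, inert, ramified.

-249 mod 4 = 3, hence disc K = 4·(-249) = -996 and O_K = ℤ[√-249].
disc(K) = -996 is not divisible by 7; 7 is unramified.
Euler's criterion: (-249)^3 mod 7 = 6. Thus (-249|7) = -1.
Legendre symbol -1 ⇒ 7 is inert.

7 remains inert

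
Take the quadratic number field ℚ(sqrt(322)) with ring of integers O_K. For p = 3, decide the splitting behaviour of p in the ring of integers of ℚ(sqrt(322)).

Since 322 ≢ 1 mod 4, the ring of integers is ℤ[√322] with discriminant 4·322 = 1288.
Since gcd(3, 1288) = 1 the prime 3 does not ramify.
(322/3) = 1^1 mod 3 = 1, giving Legendre symbol 1.
(322/3) = 1, so 3 splits.

3 splits in O_K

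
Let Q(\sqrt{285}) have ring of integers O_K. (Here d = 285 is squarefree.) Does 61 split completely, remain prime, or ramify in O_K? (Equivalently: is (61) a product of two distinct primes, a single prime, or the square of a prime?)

285 mod 4 = 1, hence disc K = 285 and O_K = ℤ[(1+√285)/2].
disc(K) = 285 is not divisible by 61; 61 is unramified.
Compute (285/61) via Euler: 41^((61-1)/2) mod 61 = 1, so (285/61) = 1.
d is a quadratic residue mod p, hence 61 splits in O_K.

61 splits in O_K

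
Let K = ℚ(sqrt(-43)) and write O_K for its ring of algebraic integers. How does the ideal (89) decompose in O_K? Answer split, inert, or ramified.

Since -43 ≡ 1 mod 4, the ring of integers is ℤ[(1+√-43)/2] with discriminant -43.
disc(K) = -43 is not divisible by 89; 89 is unramified.
(-43/89) = 46^44 mod 89 = 88, giving Legendre symbol -1.
d is a non-residue mod p, hence 89 remains inert in O_K.

p is inert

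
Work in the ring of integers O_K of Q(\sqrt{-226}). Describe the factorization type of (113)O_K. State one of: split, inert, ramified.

-226 mod 4 = 2, hence disc K = 4·(-226) = -904 and O_K = ℤ[√-226].
disc(K) = -904 = 113·(-8), so p = 113 is ramified.

ramified — (113) = 𝔭²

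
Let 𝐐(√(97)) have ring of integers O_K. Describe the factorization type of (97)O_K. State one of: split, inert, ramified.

ramified — (97) = 𝔭²

d = 97 ≡ 1 (mod 4), so O_K = ℤ[(1+√97)/2] and disc(K) = d = 97.
Ramification test: 97 | 97. The prime 97 ramifies in K.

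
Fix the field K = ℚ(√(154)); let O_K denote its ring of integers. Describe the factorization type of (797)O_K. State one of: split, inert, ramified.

Since 154 ≢ 1 mod 4, the ring of integers is ℤ[√154] with discriminant 4·154 = 616.
797 ∤ 616, so 797 is unramified.
Euler's criterion: 154^398 mod 797 = 1. Thus (154|797) = 1.
(154/797) = 1, so 797 splits.

splits completely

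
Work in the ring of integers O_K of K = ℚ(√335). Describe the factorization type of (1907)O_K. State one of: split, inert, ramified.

inert

d = 335 ≡ 3 (mod 4), so O_K = ℤ[√335] and disc(K) = 4d = 1340.
disc(K) = 1340 is not divisible by 1907; 1907 is unramified.
Legendre symbol by Euler's criterion: (335/1907) ≡ 335^953 ≡ 1906 (mod 1907), i.e. (335/1907) = -1.
Legendre symbol -1 ⇒ 1907 is inert.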